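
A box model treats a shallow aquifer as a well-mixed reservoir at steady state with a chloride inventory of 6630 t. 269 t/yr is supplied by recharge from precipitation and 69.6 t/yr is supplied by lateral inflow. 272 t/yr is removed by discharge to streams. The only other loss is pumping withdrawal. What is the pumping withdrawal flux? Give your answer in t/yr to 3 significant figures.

At steady state ΣF_in = ΣF_out.
ΣF_in = 269 + 69.6 = 338.60 t/yr.
Pumping withdrawal flux = ΣF_in − (272) = 338.60 − 272.0 = 66.60 t/yr.

66.6 t/yr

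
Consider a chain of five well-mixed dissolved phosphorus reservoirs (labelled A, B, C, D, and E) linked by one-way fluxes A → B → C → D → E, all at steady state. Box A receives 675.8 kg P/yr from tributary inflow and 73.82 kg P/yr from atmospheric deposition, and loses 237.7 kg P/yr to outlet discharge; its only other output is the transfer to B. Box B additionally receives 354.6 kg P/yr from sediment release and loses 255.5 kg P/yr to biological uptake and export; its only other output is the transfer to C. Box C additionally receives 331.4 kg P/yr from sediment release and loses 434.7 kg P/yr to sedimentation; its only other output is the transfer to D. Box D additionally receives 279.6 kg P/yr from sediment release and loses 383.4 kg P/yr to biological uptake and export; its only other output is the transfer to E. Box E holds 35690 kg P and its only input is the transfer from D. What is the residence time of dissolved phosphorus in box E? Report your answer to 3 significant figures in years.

88.4 yr

Box A: F(A→B) = (675.8 + 73.82) − 237.7 = 511.92 kg P/yr.
Box B: F(B→C) = (511.92 + 354.6) − 255.5 = 611.02 kg P/yr.
Box C: F(C→D) = (611.02 + 331.4) − 434.7 = 507.72 kg P/yr.
Box D: F(D→E) = (507.72 + 279.6) − 383.4 = 403.92 kg P/yr.
Box E throughput = its input = 403.92 kg P/yr; τ = 35690 / 403.92 = 88.36 yr.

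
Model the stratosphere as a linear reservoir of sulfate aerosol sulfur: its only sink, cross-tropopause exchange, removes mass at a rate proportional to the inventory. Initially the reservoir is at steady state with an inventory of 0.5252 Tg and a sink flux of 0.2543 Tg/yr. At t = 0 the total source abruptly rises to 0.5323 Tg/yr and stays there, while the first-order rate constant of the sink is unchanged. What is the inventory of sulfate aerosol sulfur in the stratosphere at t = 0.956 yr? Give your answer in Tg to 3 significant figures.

0.738 Tg

τ = M₀/F₀ = 0.5252/0.2543 = 2.065 yr; rate constant k = 1/τ.
New steady state M_∞ = F₁/k = F₁·τ = 0.5323 × 2.065 = 1.0993 Tg.
M(t) = M_∞ + (M₀ − M_∞)·e^(−t/τ); t/τ = 0.956/2.065 = 0.4629, so e^(−t/τ) = 0.6295.
M(t) = 1.0993 − 0.5741 × 0.6295 = 0.73794 Tg.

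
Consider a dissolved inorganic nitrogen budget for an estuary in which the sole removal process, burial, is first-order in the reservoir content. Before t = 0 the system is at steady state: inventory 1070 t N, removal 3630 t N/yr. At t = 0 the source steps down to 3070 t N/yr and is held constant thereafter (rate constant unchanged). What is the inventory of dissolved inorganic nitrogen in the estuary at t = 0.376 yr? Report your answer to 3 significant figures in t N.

951 t N

τ = M₀/F₀ = 1070/3630 = 0.2948 yr; rate constant k = 1/τ.
New steady state M_∞ = F₁/k = F₁·τ = 3070 × 0.2948 = 904.93 t N.
M(t) = M_∞ + (M₀ − M_∞)·e^(−t/τ); t/τ = 0.376/0.2948 = 1.276, so e^(−t/τ) = 0.2793.
M(t) = 904.93 + 165.1 × 0.2793 = 951.03 t N.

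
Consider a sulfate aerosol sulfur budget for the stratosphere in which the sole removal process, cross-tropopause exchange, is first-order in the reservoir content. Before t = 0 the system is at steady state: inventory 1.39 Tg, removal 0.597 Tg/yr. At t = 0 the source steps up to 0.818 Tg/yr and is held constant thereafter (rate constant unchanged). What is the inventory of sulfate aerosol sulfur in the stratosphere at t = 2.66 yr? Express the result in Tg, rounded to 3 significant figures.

1.74 Tg

The sink rate constant is k = F₀/M₀ = 0.597/1.39 = 0.4295 yr⁻¹.
Solving dM/dt = F₁ − kM with M(0) = M₀ gives M(t) = F₁/k + (M₀ − F₁/k)·e^(−kt).
F₁/k = 0.818/0.4295 = 1.9046 Tg; kt = 0.4295 × 2.66 = 1.142, e^(−kt) = 0.3190.
M(2.66) = 1.9046 + (1.39 − 1.9046) × 0.3190 = 1.9046 − 0.1642 = 1.7404 Tg.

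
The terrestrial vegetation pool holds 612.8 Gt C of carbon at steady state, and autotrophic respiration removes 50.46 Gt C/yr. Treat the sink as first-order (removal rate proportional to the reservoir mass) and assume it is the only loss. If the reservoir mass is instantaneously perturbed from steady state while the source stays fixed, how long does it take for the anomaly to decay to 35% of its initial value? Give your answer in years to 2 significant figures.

For a linear reservoir the anomaly decays as exp(−t/τ) with τ = M/F = 612.8/50.46 = 12.14 yr.
exp(−t/τ) = 0.35 ⇒ t = −τ ln(0.35) = 12.14 × 1.050 = 12.75 yr.

13 yr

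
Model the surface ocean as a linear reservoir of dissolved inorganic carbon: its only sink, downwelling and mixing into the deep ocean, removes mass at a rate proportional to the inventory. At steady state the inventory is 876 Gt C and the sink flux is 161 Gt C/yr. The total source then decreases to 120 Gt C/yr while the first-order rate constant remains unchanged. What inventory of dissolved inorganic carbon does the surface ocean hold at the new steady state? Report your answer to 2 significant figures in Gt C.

650 Gt C

Rate constant k = F/M = 161 / 876 = 0.1838 yr⁻¹.
At the new steady state, source = k·M_new ⇒ M_new = 120 / 0.1838 = 652.9 Gt C.
(Equivalently M_new = M × F_new/F_old = 876 × 120/161.)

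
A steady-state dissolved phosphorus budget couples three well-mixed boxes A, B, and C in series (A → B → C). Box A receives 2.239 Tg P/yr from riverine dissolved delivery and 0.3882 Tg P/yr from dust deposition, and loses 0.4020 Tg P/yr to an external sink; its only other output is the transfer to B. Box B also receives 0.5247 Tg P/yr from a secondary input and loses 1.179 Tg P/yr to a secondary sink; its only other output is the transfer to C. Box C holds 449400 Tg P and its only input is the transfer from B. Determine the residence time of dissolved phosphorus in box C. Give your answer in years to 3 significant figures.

Box A: F(A→B) = (2.239 + 0.3882) − 0.4020 = 2.2252 Tg P/yr.
Box B: F(B→C) = (2.2252 + 0.5247) − 1.179 = 1.5709 Tg P/yr.
Box C throughput = its input = 1.5709 Tg P/yr; τ = 449400 / 1.5709 = 286100 yr.

286000 yr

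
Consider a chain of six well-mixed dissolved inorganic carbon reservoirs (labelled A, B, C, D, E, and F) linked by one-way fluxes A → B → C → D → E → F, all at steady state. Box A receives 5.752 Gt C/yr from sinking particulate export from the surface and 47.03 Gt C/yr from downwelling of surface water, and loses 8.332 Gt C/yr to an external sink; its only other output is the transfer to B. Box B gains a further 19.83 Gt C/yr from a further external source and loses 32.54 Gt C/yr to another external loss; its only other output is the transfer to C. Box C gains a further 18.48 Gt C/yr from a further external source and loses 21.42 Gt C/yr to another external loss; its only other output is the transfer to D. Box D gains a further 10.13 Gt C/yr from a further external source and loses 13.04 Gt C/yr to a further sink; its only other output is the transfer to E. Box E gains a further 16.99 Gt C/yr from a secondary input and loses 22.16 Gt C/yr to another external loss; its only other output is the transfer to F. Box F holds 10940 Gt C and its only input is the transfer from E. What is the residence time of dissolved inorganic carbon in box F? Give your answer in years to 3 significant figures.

Box A: F(A→B) = (5.752 + 47.03) − 8.332 = 44.450 Gt C/yr.
Box B: F(B→C) = (44.450 + 19.83) − 32.54 = 31.740 Gt C/yr.
Box C: F(C→D) = (31.740 + 18.48) − 21.42 = 28.800 Gt C/yr.
Box D: F(D→E) = (28.800 + 10.13) − 13.04 = 25.890 Gt C/yr.
Box E: F(E→F) = (25.890 + 16.99) − 22.16 = 20.720 Gt C/yr.
Box F throughput = its input = 20.720 Gt C/yr; τ = 10940 / 20.720 = 528.0 yr.

528 yr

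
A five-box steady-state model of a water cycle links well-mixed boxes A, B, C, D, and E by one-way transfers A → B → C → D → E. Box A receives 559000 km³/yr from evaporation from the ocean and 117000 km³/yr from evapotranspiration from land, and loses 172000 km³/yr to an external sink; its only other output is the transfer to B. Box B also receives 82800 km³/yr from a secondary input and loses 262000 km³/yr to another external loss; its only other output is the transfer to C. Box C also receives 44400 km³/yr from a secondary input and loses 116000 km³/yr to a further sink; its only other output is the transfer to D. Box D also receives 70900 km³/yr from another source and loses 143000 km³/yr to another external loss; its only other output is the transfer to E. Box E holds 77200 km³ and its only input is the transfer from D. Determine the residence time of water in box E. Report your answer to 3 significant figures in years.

0.426 yr

Box A: F(A→B) = (559000 + 117000) − 172000 = 504000 km³/yr.
Box B: F(B→C) = (504000 + 82800) − 262000 = 324800 km³/yr.
Box C: F(C→D) = (324800 + 44400) − 116000 = 253200 km³/yr.
Box D: F(D→E) = (253200 + 70900) − 143000 = 181100 km³/yr.
Box E throughput = its input = 181100 km³/yr; τ = 77200 / 181100 = 0.4263 yr.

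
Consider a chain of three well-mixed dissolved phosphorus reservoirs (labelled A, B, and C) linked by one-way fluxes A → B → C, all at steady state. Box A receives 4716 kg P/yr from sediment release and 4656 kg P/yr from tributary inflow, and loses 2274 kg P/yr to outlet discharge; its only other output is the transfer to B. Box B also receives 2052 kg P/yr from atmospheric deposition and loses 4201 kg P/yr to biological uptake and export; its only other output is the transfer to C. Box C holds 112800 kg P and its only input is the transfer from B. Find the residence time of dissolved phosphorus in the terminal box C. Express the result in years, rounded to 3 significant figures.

22.8 yr

Box A: F(A→B) = (4716 + 4656) − 2274 = 7098.0 kg P/yr.
Box B: F(B→C) = (7098.0 + 2052) − 4201 = 4949.0 kg P/yr.
Box C throughput = its input = 4949.0 kg P/yr; τ = 112800 / 4949.0 = 22.79 yr.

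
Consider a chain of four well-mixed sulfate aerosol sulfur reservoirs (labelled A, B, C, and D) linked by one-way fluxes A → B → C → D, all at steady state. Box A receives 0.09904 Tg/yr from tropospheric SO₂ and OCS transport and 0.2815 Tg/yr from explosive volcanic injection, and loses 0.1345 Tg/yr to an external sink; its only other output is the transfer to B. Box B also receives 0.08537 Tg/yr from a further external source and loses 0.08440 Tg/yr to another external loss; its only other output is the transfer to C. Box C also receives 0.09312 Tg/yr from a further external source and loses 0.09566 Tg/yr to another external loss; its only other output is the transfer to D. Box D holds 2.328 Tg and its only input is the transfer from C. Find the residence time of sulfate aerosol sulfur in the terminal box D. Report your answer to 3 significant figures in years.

Box A: F(A→B) = (0.09904 + 0.2815) − 0.1345 = 0.24604 Tg/yr.
Box B: F(B→C) = (0.24604 + 0.08537) − 0.08440 = 0.24701 Tg/yr.
Box C: F(C→D) = (0.24701 + 0.09312) − 0.09566 = 0.24447 Tg/yr.
Box D throughput = its input = 0.24447 Tg/yr; τ = 2.328 / 0.24447 = 9.523 yr.

9.52 yr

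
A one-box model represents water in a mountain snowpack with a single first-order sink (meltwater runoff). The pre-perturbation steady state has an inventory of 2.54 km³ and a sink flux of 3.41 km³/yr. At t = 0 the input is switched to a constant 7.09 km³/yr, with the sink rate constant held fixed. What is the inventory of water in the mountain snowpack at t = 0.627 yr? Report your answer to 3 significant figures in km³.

4.10 km³

The sink rate constant is k = F₀/M₀ = 3.41/2.54 = 1.343 yr⁻¹.
Solving dM/dt = F₁ − kM with M(0) = M₀ gives M(t) = F₁/k + (M₀ − F₁/k)·e^(−kt).
F₁/k = 7.09/1.343 = 5.2811 km³; kt = 1.343 × 0.627 = 0.8418, e^(−kt) = 0.4310.
M(0.627) = 5.2811 + (2.54 − 5.2811) × 0.4310 = 5.2811 − 1.181 = 4.0998 km³.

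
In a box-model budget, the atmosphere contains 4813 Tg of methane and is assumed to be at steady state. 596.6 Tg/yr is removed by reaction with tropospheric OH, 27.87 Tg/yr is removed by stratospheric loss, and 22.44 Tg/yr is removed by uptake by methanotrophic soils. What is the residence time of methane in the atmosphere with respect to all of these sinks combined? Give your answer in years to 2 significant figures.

7.4 yr

Total removal flux = 596.6 + 27.87 + 22.44 = 646.91 Tg/yr.
τ = M / ΣF_out = 4813 / 646.91 = 7.440 yr.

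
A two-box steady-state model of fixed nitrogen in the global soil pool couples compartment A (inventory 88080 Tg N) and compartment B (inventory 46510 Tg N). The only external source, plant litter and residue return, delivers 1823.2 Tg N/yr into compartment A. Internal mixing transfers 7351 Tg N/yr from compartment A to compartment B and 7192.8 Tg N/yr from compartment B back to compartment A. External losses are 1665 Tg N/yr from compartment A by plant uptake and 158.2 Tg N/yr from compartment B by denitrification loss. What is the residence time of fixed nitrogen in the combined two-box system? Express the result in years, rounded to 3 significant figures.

Residence time in the combined system uses the total inventory and the total *external* removal — internal exchanges between the two boxes cancel.
M_total = 88080 + 46510 = 134590 Tg N.
ΣF_external_out = 1665 + 158.2 = 1823.2 Tg N/yr.
τ = M_total / ΣF_ext = 134590 / 1823.2 = 73.82 yr.

73.8 yr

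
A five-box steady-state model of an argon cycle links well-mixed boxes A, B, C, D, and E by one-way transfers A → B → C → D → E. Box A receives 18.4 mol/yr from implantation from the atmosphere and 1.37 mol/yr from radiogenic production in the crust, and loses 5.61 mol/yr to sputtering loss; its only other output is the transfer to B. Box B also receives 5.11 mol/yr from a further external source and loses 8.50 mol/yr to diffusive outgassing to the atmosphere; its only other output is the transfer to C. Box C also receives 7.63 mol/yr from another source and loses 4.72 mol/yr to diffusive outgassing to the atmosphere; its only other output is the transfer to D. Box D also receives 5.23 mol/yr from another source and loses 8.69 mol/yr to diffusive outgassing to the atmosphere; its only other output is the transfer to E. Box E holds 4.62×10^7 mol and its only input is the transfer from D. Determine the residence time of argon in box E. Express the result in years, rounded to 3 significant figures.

Box A: F(A→B) = (18.4 + 1.37) − 5.61 = 14.160 mol/yr.
Box B: F(B→C) = (14.160 + 5.11) − 8.50 = 10.770 mol/yr.
Box C: F(C→D) = (10.770 + 7.63) − 4.72 = 13.680 mol/yr.
Box D: F(D→E) = (13.680 + 5.23) − 8.69 = 10.220 mol/yr.
Box E throughput = its input = 10.220 mol/yr; τ = 4.62×10^7 / 10.220 = 4.521×10^6 yr.

4.52×10^6 yr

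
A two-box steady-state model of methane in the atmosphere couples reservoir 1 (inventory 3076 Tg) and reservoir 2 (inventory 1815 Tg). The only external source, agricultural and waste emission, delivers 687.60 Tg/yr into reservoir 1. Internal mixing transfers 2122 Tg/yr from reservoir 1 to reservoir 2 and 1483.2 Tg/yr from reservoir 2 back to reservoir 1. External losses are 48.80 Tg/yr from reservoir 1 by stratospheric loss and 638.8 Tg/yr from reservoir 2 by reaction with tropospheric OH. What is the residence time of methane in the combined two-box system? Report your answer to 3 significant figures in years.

7.11 yr

Treat the two boxes together as one reservoir: the mixing fluxes between them are internal recycling, so τ = ΣM / Σ(external losses).
M_total = 3076 + 1815 = 4891.0 Tg.
ΣF_external_out = 48.80 + 638.8 = 687.60 Tg/yr.
τ = M_total / ΣF_ext = 4891.0 / 687.60 = 7.113 yr.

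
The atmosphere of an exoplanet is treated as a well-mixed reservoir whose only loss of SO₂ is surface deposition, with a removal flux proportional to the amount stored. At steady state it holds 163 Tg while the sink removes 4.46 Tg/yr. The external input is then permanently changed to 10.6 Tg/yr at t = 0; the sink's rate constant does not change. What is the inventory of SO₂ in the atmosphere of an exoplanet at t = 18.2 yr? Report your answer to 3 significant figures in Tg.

τ = M₀/F₀ = 163/4.46 = 36.55 yr; rate constant k = 1/τ.
New steady state M_∞ = F₁/k = F₁·τ = 10.6 × 36.55 = 387.40 Tg.
M(t) = M_∞ + (M₀ − M_∞)·e^(−t/τ); t/τ = 18.2/36.55 = 0.4980, so e^(−t/τ) = 0.6078.
M(t) = 387.40 − 224.4 × 0.6078 = 251.02 Tg.

251 Tg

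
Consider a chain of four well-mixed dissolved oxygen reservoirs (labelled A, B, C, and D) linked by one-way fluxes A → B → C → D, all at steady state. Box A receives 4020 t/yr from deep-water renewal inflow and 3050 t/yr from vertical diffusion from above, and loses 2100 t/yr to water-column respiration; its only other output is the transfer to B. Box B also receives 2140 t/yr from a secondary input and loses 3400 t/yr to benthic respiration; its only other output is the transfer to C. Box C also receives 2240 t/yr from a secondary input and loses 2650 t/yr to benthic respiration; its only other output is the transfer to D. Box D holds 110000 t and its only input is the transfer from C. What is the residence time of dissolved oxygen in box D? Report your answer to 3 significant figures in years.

Box A: F(A→B) = (4020 + 3050) − 2100 = 4970.0 t/yr.
Box B: F(B→C) = (4970.0 + 2140) − 3400 = 3710.0 t/yr.
Box C: F(C→D) = (3710.0 + 2240) − 2650 = 3300.0 t/yr.
Box D throughput = its input = 3300.0 t/yr; τ = 110000 / 3300.0 = 33.33 yr.

33.3 yr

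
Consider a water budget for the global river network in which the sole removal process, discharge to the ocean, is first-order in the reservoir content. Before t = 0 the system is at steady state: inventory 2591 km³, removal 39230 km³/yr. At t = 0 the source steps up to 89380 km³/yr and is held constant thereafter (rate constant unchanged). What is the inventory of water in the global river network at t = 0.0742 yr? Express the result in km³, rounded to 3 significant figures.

Residence time τ = M₀/F₀ = 0.06605 yr. The eventual steady state is M_∞ = M₀·(F₁/F₀) = 2591 × 89380/39230 = 5903.2 km³.
The anomaly ΔM(t) = M(t) − M_∞ decays as ΔM₀·e^(−t/τ) with ΔM₀ = 2591 − 5903.2 = −3312 km³.
At t = 0.0742 yr, e^(−t/τ) = e^(−1.123) = 0.3252, so ΔM = −1077 km³ and M = 5903.2 − 1077 = 4826.2 km³.

4830 km³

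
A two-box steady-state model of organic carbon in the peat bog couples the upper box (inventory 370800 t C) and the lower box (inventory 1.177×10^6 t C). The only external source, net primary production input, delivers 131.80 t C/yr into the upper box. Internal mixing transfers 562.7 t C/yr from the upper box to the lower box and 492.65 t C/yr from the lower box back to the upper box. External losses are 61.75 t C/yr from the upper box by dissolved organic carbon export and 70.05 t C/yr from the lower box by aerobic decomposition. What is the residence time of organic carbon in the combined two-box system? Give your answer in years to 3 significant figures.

11700 yr

Residence time in the combined system uses the total inventory and the total *external* removal — internal exchanges between the two boxes cancel.
M_total = 370800 + 1.177×10^6 = 1.5478×10^6 t C.
ΣF_external_out = 61.75 + 70.05 = 131.80 t C/yr.
τ = M_total / ΣF_ext = 1.5478×10^6 / 131.80 = 11740 yr.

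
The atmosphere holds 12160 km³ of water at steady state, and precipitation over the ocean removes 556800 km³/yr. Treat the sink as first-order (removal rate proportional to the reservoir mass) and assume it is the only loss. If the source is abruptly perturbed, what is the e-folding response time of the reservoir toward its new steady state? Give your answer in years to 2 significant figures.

0.022 yr

For a linear reservoir the response time equals the residence time τ = M/F.
τ = 12160 / 556800 = 0.02184 yr.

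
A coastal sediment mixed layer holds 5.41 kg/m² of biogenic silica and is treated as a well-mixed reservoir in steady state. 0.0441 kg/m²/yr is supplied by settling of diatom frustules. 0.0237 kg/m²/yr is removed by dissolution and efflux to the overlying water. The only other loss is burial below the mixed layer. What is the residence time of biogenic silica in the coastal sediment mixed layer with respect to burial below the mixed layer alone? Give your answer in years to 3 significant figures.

265 yr

At steady state ΣF_in = ΣF_out.
ΣF_in = 0.044100 kg/m²/yr.
Burial below the mixed layer flux = ΣF_in − (0.0237) = 0.044100 − 0.02370 = 0.02040 kg/m²/yr.
τ = M / F = 5.41 / 0.02040 = 265.2 yr.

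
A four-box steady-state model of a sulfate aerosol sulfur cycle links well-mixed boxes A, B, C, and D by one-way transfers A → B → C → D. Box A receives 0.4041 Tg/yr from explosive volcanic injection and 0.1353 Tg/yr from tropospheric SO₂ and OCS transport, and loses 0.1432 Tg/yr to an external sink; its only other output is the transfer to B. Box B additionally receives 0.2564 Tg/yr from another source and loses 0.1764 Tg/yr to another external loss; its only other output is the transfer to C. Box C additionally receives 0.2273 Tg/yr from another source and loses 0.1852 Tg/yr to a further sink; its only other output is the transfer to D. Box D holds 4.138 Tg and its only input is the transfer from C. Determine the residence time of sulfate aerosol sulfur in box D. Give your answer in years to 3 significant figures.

7.98 yr

Box A: F(A→B) = (0.4041 + 0.1353) − 0.1432 = 0.39620 Tg/yr.
Box B: F(B→C) = (0.39620 + 0.2564) − 0.1764 = 0.47620 Tg/yr.
Box C: F(C→D) = (0.47620 + 0.2273) − 0.1852 = 0.51830 Tg/yr.
Box D throughput = its input = 0.51830 Tg/yr; τ = 4.138 / 0.51830 = 7.984 yr.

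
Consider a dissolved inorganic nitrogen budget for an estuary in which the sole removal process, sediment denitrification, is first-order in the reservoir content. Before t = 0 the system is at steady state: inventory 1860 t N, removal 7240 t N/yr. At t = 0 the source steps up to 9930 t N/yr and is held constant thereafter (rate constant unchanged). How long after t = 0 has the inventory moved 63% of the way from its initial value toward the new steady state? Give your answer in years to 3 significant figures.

τ = M₀/F₀ = 1860/7240 = 0.2569 yr.
The remaining gap fraction is e^(−t/τ); 63% covered ⇒ e^(−t/τ) = 0.370.
t = −τ ln(0.370) = 0.2569 × 0.9943 = 0.2554 yr.

0.255 yr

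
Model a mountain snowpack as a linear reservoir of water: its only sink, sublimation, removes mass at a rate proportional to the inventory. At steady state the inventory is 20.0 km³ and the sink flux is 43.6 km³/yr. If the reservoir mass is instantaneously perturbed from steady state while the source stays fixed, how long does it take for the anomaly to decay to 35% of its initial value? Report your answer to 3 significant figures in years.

0.482 yr

For a linear reservoir the anomaly decays as exp(−t/τ) with τ = M/F = 20.0/43.6 = 0.4587 yr.
exp(−t/τ) = 0.35 ⇒ t = −τ ln(0.35) = 0.4587 × 1.050 = 0.4816 yr.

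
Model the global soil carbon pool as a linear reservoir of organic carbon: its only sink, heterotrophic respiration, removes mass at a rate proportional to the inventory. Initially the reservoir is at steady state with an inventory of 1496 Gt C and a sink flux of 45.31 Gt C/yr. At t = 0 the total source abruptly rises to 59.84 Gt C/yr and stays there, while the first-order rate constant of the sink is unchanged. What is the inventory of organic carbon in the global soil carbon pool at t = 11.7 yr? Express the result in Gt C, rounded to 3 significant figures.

The sink rate constant is k = F₀/M₀ = 45.31/1496 = 0.03029 yr⁻¹.
Solving dM/dt = F₁ − kM with M(0) = M₀ gives M(t) = F₁/k + (M₀ − F₁/k)·e^(−kt).
F₁/k = 59.84/0.03029 = 1975.7 Gt C; kt = 0.03029 × 11.7 = 0.3544, e^(−kt) = 0.7016.
M(11.7) = 1975.7 + (1496 − 1975.7) × 0.7016 = 1975.7 − 336.6 = 1639.1 Gt C.

1640 Gt C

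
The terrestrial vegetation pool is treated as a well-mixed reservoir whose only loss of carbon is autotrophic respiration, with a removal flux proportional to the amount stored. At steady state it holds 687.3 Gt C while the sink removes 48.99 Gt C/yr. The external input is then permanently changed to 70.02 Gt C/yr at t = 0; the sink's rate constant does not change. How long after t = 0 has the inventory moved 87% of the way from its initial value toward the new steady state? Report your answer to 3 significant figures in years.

28.6 yr

τ = M₀/F₀ = 687.3/48.99 = 14.03 yr.
The remaining gap fraction is e^(−t/τ); 87% covered ⇒ e^(−t/τ) = 0.130.
t = −τ ln(0.130) = 14.03 × 2.040 = 28.62 yr.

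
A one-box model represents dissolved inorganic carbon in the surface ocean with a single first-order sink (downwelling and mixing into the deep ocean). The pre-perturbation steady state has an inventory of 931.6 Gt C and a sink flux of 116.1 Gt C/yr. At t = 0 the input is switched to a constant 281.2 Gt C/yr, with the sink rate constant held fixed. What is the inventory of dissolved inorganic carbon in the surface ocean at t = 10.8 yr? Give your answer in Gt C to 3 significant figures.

1910 Gt C

Residence time τ = M₀/F₀ = 8.024 yr. The eventual steady state is M_∞ = M₀·(F₁/F₀) = 931.6 × 281.2/116.1 = 2256.4 Gt C.
The anomaly ΔM(t) = M(t) − M_∞ decays as ΔM₀·e^(−t/τ) with ΔM₀ = 931.6 − 2256.4 = −1325 Gt C.
At t = 10.8 yr, e^(−t/τ) = e^(−1.346) = 0.2603, so ΔM = −344.8 Gt C and M = 2256.4 − 344.8 = 1911.5 Gt C.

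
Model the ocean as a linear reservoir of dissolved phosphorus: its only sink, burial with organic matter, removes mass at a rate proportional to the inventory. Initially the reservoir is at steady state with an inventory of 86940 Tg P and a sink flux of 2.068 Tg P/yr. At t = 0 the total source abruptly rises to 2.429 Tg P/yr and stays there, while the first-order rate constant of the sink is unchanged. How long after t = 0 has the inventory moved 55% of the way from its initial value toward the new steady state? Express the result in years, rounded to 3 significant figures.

τ = M₀/F₀ = 86940/2.068 = 42040 yr.
The remaining gap fraction is e^(−t/τ); 55% covered ⇒ e^(−t/τ) = 0.450.
t = −τ ln(0.450) = 42040 × 0.7985 = 33570 yr.

33600 yr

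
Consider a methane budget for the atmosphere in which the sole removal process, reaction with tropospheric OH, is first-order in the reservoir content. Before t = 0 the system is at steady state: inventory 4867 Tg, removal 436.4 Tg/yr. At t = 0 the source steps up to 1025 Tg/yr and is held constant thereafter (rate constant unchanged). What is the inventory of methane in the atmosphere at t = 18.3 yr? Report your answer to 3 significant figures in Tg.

The sink rate constant is k = F₀/M₀ = 436.4/4867 = 0.08967 yr⁻¹.
Solving dM/dt = F₁ − kM with M(0) = M₀ gives M(t) = F₁/k + (M₀ − F₁/k)·e^(−kt).
F₁/k = 1025/0.08967 = 11431 Tg; kt = 0.08967 × 18.3 = 1.641, e^(−kt) = 0.1938.
M(18.3) = 11431 + (4867 − 11431) × 0.1938 = 11431 − 1272 = 10159 Tg.

10200 Tg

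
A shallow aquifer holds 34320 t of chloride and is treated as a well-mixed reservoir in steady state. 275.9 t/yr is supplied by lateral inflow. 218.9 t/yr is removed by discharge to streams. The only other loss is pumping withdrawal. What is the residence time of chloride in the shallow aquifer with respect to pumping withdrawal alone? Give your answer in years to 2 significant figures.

At steady state ΣF_in = ΣF_out.
ΣF_in = 275.90 t/yr.
Pumping withdrawal flux = ΣF_in − (218.9) = 275.90 − 218.9 = 57.00 t/yr.
τ = M / F = 34320 / 57.00 = 602.1 yr.

600 yr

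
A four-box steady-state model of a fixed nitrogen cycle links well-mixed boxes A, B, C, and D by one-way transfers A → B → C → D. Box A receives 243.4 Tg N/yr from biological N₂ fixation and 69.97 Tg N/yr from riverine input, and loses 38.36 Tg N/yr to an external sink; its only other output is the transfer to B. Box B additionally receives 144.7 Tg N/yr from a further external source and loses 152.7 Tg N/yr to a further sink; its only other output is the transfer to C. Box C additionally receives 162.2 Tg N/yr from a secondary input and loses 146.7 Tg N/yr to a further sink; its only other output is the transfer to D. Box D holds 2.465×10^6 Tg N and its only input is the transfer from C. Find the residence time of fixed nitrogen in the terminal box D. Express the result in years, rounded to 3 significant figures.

8730 yr

Box A: F(A→B) = (243.4 + 69.97) − 38.36 = 275.01 Tg N/yr.
Box B: F(B→C) = (275.01 + 144.7) − 152.7 = 267.01 Tg N/yr.
Box C: F(C→D) = (267.01 + 162.2) − 146.7 = 282.51 Tg N/yr.
Box D throughput = its input = 282.51 Tg N/yr; τ = 2.465×10^6 / 282.51 = 8725 yr.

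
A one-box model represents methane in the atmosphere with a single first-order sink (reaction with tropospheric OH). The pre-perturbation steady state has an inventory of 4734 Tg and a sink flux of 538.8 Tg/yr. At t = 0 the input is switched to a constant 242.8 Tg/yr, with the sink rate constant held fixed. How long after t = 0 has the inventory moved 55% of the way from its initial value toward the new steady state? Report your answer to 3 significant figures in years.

τ = M₀/F₀ = 4734/538.8 = 8.786 yr.
The remaining gap fraction is e^(−t/τ); 55% covered ⇒ e^(−t/τ) = 0.450.
t = −τ ln(0.450) = 8.786 × 0.7985 = 7.016 yr.

7.02 yr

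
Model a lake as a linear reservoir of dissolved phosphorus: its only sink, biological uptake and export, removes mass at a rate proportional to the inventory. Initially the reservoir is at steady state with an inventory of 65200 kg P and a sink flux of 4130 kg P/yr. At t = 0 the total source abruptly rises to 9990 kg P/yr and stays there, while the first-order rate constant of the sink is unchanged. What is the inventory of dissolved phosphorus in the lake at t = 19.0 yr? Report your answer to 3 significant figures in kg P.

The sink rate constant is k = F₀/M₀ = 4130/65200 = 0.06334 yr⁻¹.
Solving dM/dt = F₁ − kM with M(0) = M₀ gives M(t) = F₁/k + (M₀ − F₁/k)·e^(−kt).
F₁/k = 9990/0.06334 = 157710 kg P; kt = 0.06334 × 19.0 = 1.204, e^(−kt) = 0.3001.
M(19.0) = 157710 + (65200 − 157710) × 0.3001 = 157710 − 27770 = 129950 kg P.

130000 kg P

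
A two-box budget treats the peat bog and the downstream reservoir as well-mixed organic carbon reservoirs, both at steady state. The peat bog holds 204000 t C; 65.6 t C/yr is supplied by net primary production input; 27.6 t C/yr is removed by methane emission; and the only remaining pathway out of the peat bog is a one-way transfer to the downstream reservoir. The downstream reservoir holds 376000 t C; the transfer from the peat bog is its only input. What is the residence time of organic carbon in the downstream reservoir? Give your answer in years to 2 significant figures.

Balance the peat bog: ΣF_in = 65.600 t C/yr.
Transfer to the downstream reservoir = ΣF_in − (27.6) = 38.000 t C/yr.
At steady state the output of the downstream reservoir equals its input, 38.000 t C/yr.
τ = M / F = 376000 / 38.000 = 9895 yr.

9900 yr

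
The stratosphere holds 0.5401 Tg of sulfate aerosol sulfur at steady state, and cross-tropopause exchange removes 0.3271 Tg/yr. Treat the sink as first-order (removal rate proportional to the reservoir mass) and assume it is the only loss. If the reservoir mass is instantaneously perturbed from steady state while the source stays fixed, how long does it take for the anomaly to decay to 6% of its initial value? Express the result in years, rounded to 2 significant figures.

For a linear reservoir the anomaly decays as exp(−t/τ) with τ = M/F = 0.5401/0.3271 = 1.651 yr.
exp(−t/τ) = 0.06 ⇒ t = −τ ln(0.06) = 1.651 × 2.813 = 4.645 yr.

4.6 yr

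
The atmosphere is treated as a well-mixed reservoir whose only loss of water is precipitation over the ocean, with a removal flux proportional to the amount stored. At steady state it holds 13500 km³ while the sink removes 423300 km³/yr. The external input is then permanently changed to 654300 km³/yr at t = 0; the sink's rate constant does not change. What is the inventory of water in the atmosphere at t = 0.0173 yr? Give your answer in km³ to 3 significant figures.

The sink rate constant is k = F₀/M₀ = 423300/13500 = 31.36 yr⁻¹.
Solving dM/dt = F₁ − kM with M(0) = M₀ gives M(t) = F₁/k + (M₀ − F₁/k)·e^(−kt).
F₁/k = 654300/31.36 = 20867 km³; kt = 31.36 × 0.0173 = 0.5425, e^(−kt) = 0.5813.
M(0.0173) = 20867 + (13500 − 20867) × 0.5813 = 20867 − 4283 = 16584 km³.

16600 km³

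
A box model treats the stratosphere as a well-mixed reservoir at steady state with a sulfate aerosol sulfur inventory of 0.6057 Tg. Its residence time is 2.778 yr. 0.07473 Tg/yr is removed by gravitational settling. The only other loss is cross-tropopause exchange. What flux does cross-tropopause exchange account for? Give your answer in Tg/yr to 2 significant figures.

0.14 Tg/yr

Total removal F = M/τ = 0.6057 / 2.778 = 0.2180 Tg/yr.
Cross-tropopause exchange = F − (0.07473) = 0.2180 − 0.07473 = 0.1433 Tg/yr.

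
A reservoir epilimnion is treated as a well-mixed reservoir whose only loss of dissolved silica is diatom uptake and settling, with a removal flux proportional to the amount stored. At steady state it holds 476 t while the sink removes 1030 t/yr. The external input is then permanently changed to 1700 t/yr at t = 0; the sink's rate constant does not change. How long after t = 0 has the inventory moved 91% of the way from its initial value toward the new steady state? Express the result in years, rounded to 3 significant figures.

τ = M₀/F₀ = 476/1030 = 0.4621 yr.
The remaining gap fraction is e^(−t/τ); 91% covered ⇒ e^(−t/τ) = 0.0900.
t = −τ ln(0.0900) = 0.4621 × 2.408 = 1.113 yr.

1.11 yr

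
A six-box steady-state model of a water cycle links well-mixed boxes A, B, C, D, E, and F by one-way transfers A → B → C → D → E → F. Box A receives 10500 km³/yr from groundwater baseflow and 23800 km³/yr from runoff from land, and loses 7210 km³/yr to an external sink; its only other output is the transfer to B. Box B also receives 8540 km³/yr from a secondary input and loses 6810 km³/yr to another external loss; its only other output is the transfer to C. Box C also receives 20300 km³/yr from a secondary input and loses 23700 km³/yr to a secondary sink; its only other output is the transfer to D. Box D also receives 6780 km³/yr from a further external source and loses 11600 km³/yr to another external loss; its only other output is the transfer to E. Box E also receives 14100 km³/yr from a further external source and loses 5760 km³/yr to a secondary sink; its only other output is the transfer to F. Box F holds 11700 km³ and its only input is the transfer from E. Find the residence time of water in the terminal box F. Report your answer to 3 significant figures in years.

Box A: F(A→B) = (10500 + 23800) − 7210 = 27090 km³/yr.
Box B: F(B→C) = (27090 + 8540) − 6810 = 28820 km³/yr.
Box C: F(C→D) = (28820 + 20300) − 23700 = 25420 km³/yr.
Box D: F(D→E) = (25420 + 6780) − 11600 = 20600 km³/yr.
Box E: F(E→F) = (20600 + 14100) − 5760 = 28940 km³/yr.
Box F throughput = its input = 28940 km³/yr; τ = 11700 / 28940 = 0.4043 yr.

0.404 yr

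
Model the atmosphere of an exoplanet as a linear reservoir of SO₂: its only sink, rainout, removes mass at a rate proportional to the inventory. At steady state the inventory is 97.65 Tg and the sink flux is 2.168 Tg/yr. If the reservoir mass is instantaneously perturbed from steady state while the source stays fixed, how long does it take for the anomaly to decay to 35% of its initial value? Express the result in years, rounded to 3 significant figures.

47.3 yr

For a linear reservoir the anomaly decays as exp(−t/τ) with τ = M/F = 97.65/2.168 = 45.04 yr.
exp(−t/τ) = 0.35 ⇒ t = −τ ln(0.35) = 45.04 × 1.050 = 47.29 yr.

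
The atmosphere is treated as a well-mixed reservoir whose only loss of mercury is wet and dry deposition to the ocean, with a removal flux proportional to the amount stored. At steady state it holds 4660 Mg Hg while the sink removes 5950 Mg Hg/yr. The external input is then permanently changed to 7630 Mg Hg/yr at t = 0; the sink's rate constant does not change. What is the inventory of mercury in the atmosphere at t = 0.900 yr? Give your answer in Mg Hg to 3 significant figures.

5560 Mg Hg

Residence time τ = M₀/F₀ = 0.7832 yr. The eventual steady state is M_∞ = M₀·(F₁/F₀) = 4660 × 7630/5950 = 5975.8 Mg Hg.
The anomaly ΔM(t) = M(t) − M_∞ decays as ΔM₀·e^(−t/τ) with ΔM₀ = 4660 − 5975.8 = −1316 Mg Hg.
At t = 0.900 yr, e^(−t/τ) = e^(−1.149) = 0.3169, so ΔM = −417.0 Mg Hg and M = 5975.8 − 417.0 = 5558.8 Mg Hg.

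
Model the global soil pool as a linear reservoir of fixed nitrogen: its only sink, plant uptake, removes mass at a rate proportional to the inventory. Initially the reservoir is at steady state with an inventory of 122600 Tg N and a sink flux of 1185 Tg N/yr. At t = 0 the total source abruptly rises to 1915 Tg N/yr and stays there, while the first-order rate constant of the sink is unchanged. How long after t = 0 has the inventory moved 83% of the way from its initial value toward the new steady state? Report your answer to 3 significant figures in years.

183 yr

τ = M₀/F₀ = 122600/1185 = 103.5 yr.
The remaining gap fraction is e^(−t/τ); 83% covered ⇒ e^(−t/τ) = 0.170.
t = −τ ln(0.170) = 103.5 × 1.772 = 183.3 yr.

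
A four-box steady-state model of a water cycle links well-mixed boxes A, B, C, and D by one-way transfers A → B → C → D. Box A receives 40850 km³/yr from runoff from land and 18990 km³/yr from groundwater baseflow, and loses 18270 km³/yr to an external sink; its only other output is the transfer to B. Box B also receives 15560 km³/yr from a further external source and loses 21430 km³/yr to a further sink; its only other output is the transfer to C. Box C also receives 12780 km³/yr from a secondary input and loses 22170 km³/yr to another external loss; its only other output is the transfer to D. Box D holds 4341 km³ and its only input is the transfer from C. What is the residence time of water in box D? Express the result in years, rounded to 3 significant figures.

Box A: F(A→B) = (40850 + 18990) − 18270 = 41570 km³/yr.
Box B: F(B→C) = (41570 + 15560) − 21430 = 35700 km³/yr.
Box C: F(C→D) = (35700 + 12780) − 22170 = 26310 km³/yr.
Box D throughput = its input = 26310 km³/yr; τ = 4341 / 26310 = 0.1650 yr.

0.165 yr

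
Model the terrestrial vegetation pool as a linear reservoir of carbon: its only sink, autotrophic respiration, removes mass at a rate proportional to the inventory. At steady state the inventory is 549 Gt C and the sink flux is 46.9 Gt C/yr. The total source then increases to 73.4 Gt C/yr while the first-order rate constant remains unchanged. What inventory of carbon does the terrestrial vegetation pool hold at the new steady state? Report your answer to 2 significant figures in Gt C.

Rate constant k = F/M = 46.9 / 549 = 0.08543 yr⁻¹.
At the new steady state, source = k·M_new ⇒ M_new = 73.4 / 0.08543 = 859.2 Gt C.
(Equivalently M_new = M × F_new/F_old = 549 × 73.4/46.9.)

860 Gt C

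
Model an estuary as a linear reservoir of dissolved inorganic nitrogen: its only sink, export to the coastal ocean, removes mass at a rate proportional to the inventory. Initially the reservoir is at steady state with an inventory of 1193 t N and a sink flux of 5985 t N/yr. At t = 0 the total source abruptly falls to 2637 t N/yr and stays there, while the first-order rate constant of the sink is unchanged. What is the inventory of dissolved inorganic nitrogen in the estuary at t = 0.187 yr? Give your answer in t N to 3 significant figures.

The sink rate constant is k = F₀/M₀ = 5985/1193 = 5.017 yr⁻¹.
Solving dM/dt = F₁ − kM with M(0) = M₀ gives M(t) = F₁/k + (M₀ − F₁/k)·e^(−kt).
F₁/k = 2637/5.017 = 525.64 t N; kt = 5.017 × 0.187 = 0.9381, e^(−kt) = 0.3914.
M(0.187) = 525.64 + (1193 − 525.64) × 0.3914 = 525.64 + 261.2 = 786.81 t N.

787 t N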